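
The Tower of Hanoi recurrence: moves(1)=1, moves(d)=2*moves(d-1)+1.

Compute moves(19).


moves(19) = 2 * moves(18) + 1
moves(18) = 2 * moves(17) + 1
moves(17) = 2 * moves(16) + 1
moves(16) = 2 * moves(15) + 1
moves(15) = 2 * moves(14) + 1
moves(14) = 2 * moves(13) + 1
moves(13) = 2 * moves(12) + 1
moves(12) = 2 * moves(11) + 1
moves(11) = 2 * moves(10) + 1
moves(10) = 2 * moves(9) + 1
moves(9) = 2 * moves(8) + 1
moves(8) = 2 * moves(7) + 1
moves(7) = 2 * moves(6) + 1
moves(6) = 2 * moves(5) + 1
moves(5) = 2 * moves(4) + 1
moves(4) = 2 * moves(3) + 1
moves(3) = 2 * moves(2) + 1
moves(2) = 2 * moves(1) + 1
moves(1) = 1  (base case)
moves(2) = 2 * 1 + 1 = 3
moves(3) = 2 * 3 + 1 = 7
moves(4) = 2 * 7 + 1 = 15
moves(5) = 2 * 15 + 1 = 31
moves(6) = 2 * 31 + 1 = 63
moves(7) = 2 * 63 + 1 = 127
moves(8) = 2 * 127 + 1 = 255
moves(9) = 2 * 255 + 1 = 511
moves(10) = 2 * 511 + 1 = 1023
moves(11) = 2 * 1023 + 1 = 2047
moves(12) = 2 * 2047 + 1 = 4095
moves(13) = 2 * 4095 + 1 = 8191
moves(14) = 2 * 8191 + 1 = 16383
moves(15) = 2 * 16383 + 1 = 32767
moves(16) = 2 * 32767 + 1 = 65535
moves(17) = 2 * 65535 + 1 = 131071
moves(18) = 2 * 131071 + 1 = 262143
moves(19) = 2 * 262143 + 1 = 524287

524287


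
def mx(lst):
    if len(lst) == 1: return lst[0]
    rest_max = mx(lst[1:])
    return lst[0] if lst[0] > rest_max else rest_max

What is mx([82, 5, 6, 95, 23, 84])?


mx([82, 5, 6, 95, 23, 84]): compare 82 with mx([5, 6, 95, 23, 84])
mx([5, 6, 95, 23, 84]): compare 5 with mx([6, 95, 23, 84])
mx([6, 95, 23, 84]): compare 6 with mx([95, 23, 84])
mx([95, 23, 84]): compare 95 with mx([23, 84])
mx([23, 84]): compare 23 with mx([84])
mx([84]) = 84  (base case)
Compare 23 with 84 -> 84
Compare 95 with 84 -> 95
Compare 6 with 95 -> 95
Compare 5 with 95 -> 95
Compare 82 with 95 -> 95

95


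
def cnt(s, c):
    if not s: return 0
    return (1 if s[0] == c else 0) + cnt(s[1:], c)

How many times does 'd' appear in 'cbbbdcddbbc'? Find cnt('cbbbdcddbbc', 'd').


s[0]='c' != 'd' -> 0
s[0]='b' != 'd' -> 0
s[0]='b' != 'd' -> 0
s[0]='b' != 'd' -> 0
s[0]='d' == 'd' -> 1
s[0]='c' != 'd' -> 0
s[0]='d' == 'd' -> 1
s[0]='d' == 'd' -> 1
s[0]='b' != 'd' -> 0
s[0]='b' != 'd' -> 0
s[0]='c' != 'd' -> 0
Sum: 0 + 0 + 0 + 0 + 1 + 0 + 1 + 1 + 0 + 0 + 0 = 3

3


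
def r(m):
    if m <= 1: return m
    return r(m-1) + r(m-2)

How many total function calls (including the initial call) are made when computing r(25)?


Let C(n) = total calls for r(n)
C(0) = 1, C(1) = 1
C(2) = 1 + C(1) + C(0) = 1 + 1 + 1 = 3
C(3) = 1 + C(2) + C(1) = 1 + 3 + 1 = 5
C(4) = 1 + C(3) + C(2) = 1 + 5 + 3 = 9
C(5) = 1 + C(4) + C(3) = 1 + 9 + 5 = 15
C(6) = 1 + C(5) + C(4) = 1 + 15 + 9 = 25
C(7) = 1 + C(6) + C(5) = 1 + 25 + 15 = 41
C(8) = 1 + C(7) + C(6) = 1 + 41 + 25 = 67
C(9) = 1 + C(8) + C(7) = 1 + 67 + 41 = 109
C(10) = 1 + C(9) + C(8) = 1 + 109 + 67 = 177
C(11) = 1 + C(10) + C(9) = 1 + 177 + 109 = 287
C(12) = 1 + C(11) + C(10) = 1 + 287 + 177 = 465
C(13) = 1 + C(12) + C(11) = 1 + 465 + 287 = 753
C(14) = 1 + C(13) + C(12) = 1 + 753 + 465 = 1219
C(15) = 1 + C(14) + C(13) = 1 + 1219 + 753 = 1973
C(16) = 1 + C(15) + C(14) = 1 + 1973 + 1219 = 3193
C(17) = 1 + C(16) + C(15) = 1 + 3193 + 1973 = 5167
C(18) = 1 + C(17) + C(16) = 1 + 5167 + 3193 = 8361
C(19) = 1 + C(18) + C(17) = 1 + 8361 + 5167 = 13529
C(20) = 1 + C(19) + C(18) = 1 + 13529 + 8361 = 21891
C(21) = 1 + C(20) + C(19) = 1 + 21891 + 13529 = 35421
C(22) = 1 + C(21) + C(20) = 1 + 35421 + 21891 = 57313
C(23) = 1 + C(22) + C(21) = 1 + 57313 + 35421 = 92735
C(24) = 1 + C(23) + C(22) = 1 + 92735 + 57313 = 150049
C(25) = 1 + C(24) + C(23) = 1 + 150049 + 92735 = 242785

242785


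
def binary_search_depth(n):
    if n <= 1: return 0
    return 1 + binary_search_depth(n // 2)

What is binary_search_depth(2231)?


2231 / 2 = 1115
1115 / 2 = 557
557 / 2 = 278
278 / 2 = 139
139 / 2 = 69
69 / 2 = 34
34 / 2 = 17
17 / 2 = 8
8 / 2 = 4
4 / 2 = 2
2 / 2 = 1
Reached 1 after 11 halvings

11


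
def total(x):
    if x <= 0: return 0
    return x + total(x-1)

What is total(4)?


total(4)
= 4 + 3 + 2 + 1 + total(0)
= 4 + 3 + 2 + 1 + 0
= 10

10


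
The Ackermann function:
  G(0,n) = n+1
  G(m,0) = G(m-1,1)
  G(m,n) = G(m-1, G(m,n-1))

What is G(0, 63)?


G(0, 63) = 64
Result: G(0, 63) = 64

64


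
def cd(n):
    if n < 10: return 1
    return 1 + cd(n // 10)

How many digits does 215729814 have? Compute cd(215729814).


cd(215729814) = 1 + cd(21572981)
cd(21572981) = 1 + cd(2157298)
cd(2157298) = 1 + cd(215729)
cd(215729) = 1 + cd(21572)
cd(21572) = 1 + cd(2157)
cd(2157) = 1 + cd(215)
cd(215) = 1 + cd(21)
cd(21) = 1 + cd(2)
cd(2) = 1  (base case: 2 < 10)
Unwinding: 1 + 1 + 1 + 1 + 1 + 1 + 1 + 1 + 1 = 9

9


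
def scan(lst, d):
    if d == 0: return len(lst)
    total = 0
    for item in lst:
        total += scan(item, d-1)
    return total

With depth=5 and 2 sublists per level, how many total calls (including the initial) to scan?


At depth 0 (root): 1 call
At depth 1: each of 1 parents calls scan on 2 children = 2 calls
At depth 2: each of 2 parents calls scan on 2 children = 4 calls
At depth 3: each of 4 parents calls scan on 2 children = 8 calls
At depth 4: each of 8 parents calls scan on 2 children = 16 calls
At depth 5: each of 16 parents calls scan on 2 children = 32 calls
Total: 1 + 2 + 4 + 8 + 16 + 32 = 63

63


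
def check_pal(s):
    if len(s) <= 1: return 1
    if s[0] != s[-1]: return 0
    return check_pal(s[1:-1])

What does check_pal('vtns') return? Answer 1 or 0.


check_pal('vtns'): s[0]='v' != s[-1]='s' -> return 0
Result: 0 (not a palindrome)

0


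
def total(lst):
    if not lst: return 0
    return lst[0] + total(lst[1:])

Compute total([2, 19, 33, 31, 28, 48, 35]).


total([2, 19, 33, 31, 28, 48, 35]) = 2 + total([19, 33, 31, 28, 48, 35])
total([19, 33, 31, 28, 48, 35]) = 19 + total([33, 31, 28, 48, 35])
total([33, 31, 28, 48, 35]) = 33 + total([31, 28, 48, 35])
total([31, 28, 48, 35]) = 31 + total([28, 48, 35])
total([28, 48, 35]) = 28 + total([48, 35])
total([48, 35]) = 48 + total([35])
total([35]) = 35 + total([])
total([]) = 0  (base case)
Total: 2 + 19 + 33 + 31 + 28 + 48 + 35 + 0 = 196

196


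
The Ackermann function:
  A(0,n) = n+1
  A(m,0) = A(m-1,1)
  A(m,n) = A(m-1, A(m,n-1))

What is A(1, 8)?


A(1, 8) = A(0, A(1, 7))
  A(1, 7) = A(0, A(1, 6))
    A(1, 6) = A(0, A(1, 5))
      A(1, 5) = A(0, A(1, 4))
        A(1, 4) = A(0, A(1, 3))
          A(1, 3) = A(0, A(1, 2))
          A(1, 2) = A(0, A(1, 1))
          A(1, 1) = A(0, A(1, 0))
          A(1, 0) = A(0, 1)
          A(0, 1) = 2
            = A(0, 2)
          A(0, 2) = 3
            = A(0, 3)
          A(0, 3) = 4
            = A(0, 4)
          A(0, 4) = 5
          = A(0, 5)
          A(0, 5) = 6
        = A(0, 6)
        A(0, 6) = 7
      = A(0, 7)
      A(0, 7) = 8
    = A(0, 8)
    A(0, 8) = 9
  = A(0, 9)
... (trace truncated)
Result: A(1, 8) = 10

10


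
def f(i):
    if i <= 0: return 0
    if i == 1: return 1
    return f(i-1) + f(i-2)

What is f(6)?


Computing f(6) bottom-up:
f(0) = 0
f(1) = 1
f(2) = f(1) + f(0) = 1 + 0 = 1
f(3) = f(2) + f(1) = 1 + 1 = 2
f(4) = f(3) + f(2) = 2 + 1 = 3
f(5) = f(4) + f(3) = 3 + 2 = 5
f(6) = f(5) + f(4) = 5 + 3 = 8

8


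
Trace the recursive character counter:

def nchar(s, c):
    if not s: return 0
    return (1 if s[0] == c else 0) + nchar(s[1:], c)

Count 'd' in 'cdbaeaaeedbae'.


s[0]='c' != 'd' -> 0
s[0]='d' == 'd' -> 1
s[0]='b' != 'd' -> 0
s[0]='a' != 'd' -> 0
s[0]='e' != 'd' -> 0
s[0]='a' != 'd' -> 0
s[0]='a' != 'd' -> 0
s[0]='e' != 'd' -> 0
s[0]='e' != 'd' -> 0
s[0]='d' == 'd' -> 1
s[0]='b' != 'd' -> 0
s[0]='a' != 'd' -> 0
s[0]='e' != 'd' -> 0
Sum: 0 + 1 + 0 + 0 + 0 + 0 + 0 + 0 + 0 + 1 + 0 + 0 + 0 = 2

2


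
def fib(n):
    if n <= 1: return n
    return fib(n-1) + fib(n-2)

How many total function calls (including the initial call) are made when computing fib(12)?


Let C(n) = total calls for fib(n)
C(0) = 1, C(1) = 1
C(2) = 1 + C(1) + C(0) = 1 + 1 + 1 = 3
C(3) = 1 + C(2) + C(1) = 1 + 3 + 1 = 5
C(4) = 1 + C(3) + C(2) = 1 + 5 + 3 = 9
C(5) = 1 + C(4) + C(3) = 1 + 9 + 5 = 15
C(6) = 1 + C(5) + C(4) = 1 + 15 + 9 = 25
C(7) = 1 + C(6) + C(5) = 1 + 25 + 15 = 41
C(8) = 1 + C(7) + C(6) = 1 + 41 + 25 = 67
C(9) = 1 + C(8) + C(7) = 1 + 67 + 41 = 109
C(10) = 1 + C(9) + C(8) = 1 + 109 + 67 = 177
C(11) = 1 + C(10) + C(9) = 1 + 177 + 109 = 287
C(12) = 1 + C(11) + C(10) = 1 + 287 + 177 = 465

465


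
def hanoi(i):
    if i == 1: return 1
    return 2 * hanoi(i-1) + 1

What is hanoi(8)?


hanoi(8) = 2 * hanoi(7) + 1
hanoi(7) = 2 * hanoi(6) + 1
hanoi(6) = 2 * hanoi(5) + 1
hanoi(5) = 2 * hanoi(4) + 1
hanoi(4) = 2 * hanoi(3) + 1
hanoi(3) = 2 * hanoi(2) + 1
hanoi(2) = 2 * hanoi(1) + 1
hanoi(1) = 1  (base case)
hanoi(2) = 2 * 1 + 1 = 3
hanoi(3) = 2 * 3 + 1 = 7
hanoi(4) = 2 * 7 + 1 = 15
hanoi(5) = 2 * 15 + 1 = 31
hanoi(6) = 2 * 31 + 1 = 63
hanoi(7) = 2 * 63 + 1 = 127
hanoi(8) = 2 * 127 + 1 = 255

255


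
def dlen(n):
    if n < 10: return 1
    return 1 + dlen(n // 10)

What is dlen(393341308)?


dlen(393341308) = 1 + dlen(39334130)
dlen(39334130) = 1 + dlen(3933413)
dlen(3933413) = 1 + dlen(393341)
dlen(393341) = 1 + dlen(39334)
dlen(39334) = 1 + dlen(3933)
dlen(3933) = 1 + dlen(393)
dlen(393) = 1 + dlen(39)
dlen(39) = 1 + dlen(3)
dlen(3) = 1  (base case: 3 < 10)
Unwinding: 1 + 1 + 1 + 1 + 1 + 1 + 1 + 1 + 1 = 9

9


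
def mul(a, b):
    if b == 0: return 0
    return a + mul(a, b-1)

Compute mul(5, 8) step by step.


mul(5, 8) = 5 + mul(5, 7)
mul(5, 7) = 5 + mul(5, 6)
mul(5, 6) = 5 + mul(5, 5)
mul(5, 5) = 5 + mul(5, 4)
mul(5, 4) = 5 + mul(5, 3)
mul(5, 3) = 5 + mul(5, 2)
mul(5, 2) = 5 + mul(5, 1)
mul(5, 1) = 5 + mul(5, 0)
mul(5, 0) = 0  (base case)
Total: 5 + 5 + 5 + 5 + 5 + 5 + 5 + 5 + 0 = 40

40


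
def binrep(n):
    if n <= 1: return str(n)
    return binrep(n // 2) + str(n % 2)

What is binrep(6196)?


binrep(6196) = binrep(3098) + '0'
binrep(3098) = binrep(1549) + '0'
binrep(1549) = binrep(774) + '1'
binrep(774) = binrep(387) + '0'
binrep(387) = binrep(193) + '1'
binrep(193) = binrep(96) + '1'
binrep(96) = binrep(48) + '0'
binrep(48) = binrep(24) + '0'
binrep(24) = binrep(12) + '0'
binrep(12) = binrep(6) + '0'
binrep(6) = binrep(3) + '0'
binrep(3) = binrep(1) + '1'
binrep(1) = '1'  (base case)
Concatenating: '1' + '1' + '0' + '0' + '0' + '0' + '0' + '1' + '1' + '0' + '1' + '0' + '0' = '1100000110100'

1100000110100


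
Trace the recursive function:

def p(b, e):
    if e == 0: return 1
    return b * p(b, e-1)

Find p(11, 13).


p(11, 13)
= 11 * p(11, 12)
= 11 * 11 * p(11, 11)
= 11 * 11 * 11 * p(11, 10)
= 11 * 11 * 11 * 11 * p(11, 9)
= 11 * 11 * 11 * 11 * 11 * p(11, 8)
= 11 * 11 * 11 * 11 * 11 * 11 * p(11, 7)
= 11 * 11 * 11 * 11 * 11 * 11 * 11 * p(11, 6)
= 11 * 11 * 11 * 11 * 11 * 11 * 11 * 11 * p(11, 5)
= 11 * 11 * 11 * 11 * 11 * 11 * 11 * 11 * 11 * p(11, 4)
= 11 * 11 * 11 * 11 * 11 * 11 * 11 * 11 * 11 * 11 * p(11, 3)
= 11 * 11 * 11 * 11 * 11 * 11 * 11 * 11 * 11 * 11 * 11 * p(11, 2)
= 11 * 11 * 11 * 11 * 11 * 11 * 11 * 11 * 11 * 11 * 11 * 11 * p(11, 1)
= 11 * 11 * 11 * 11 * 11 * 11 * 11 * 11 * 11 * 11 * 11 * 11 * 11 * p(11, 0)
= 11 * 11 * 11 * 11 * 11 * 11 * 11 * 11 * 11 * 11 * 11 * 11 * 11 * 1
= 34522712143931

34522712143931


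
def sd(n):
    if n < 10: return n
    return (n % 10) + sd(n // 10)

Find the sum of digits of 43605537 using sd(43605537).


sd(43605537) = 7 + sd(4360553)
sd(4360553) = 3 + sd(436055)
sd(436055) = 5 + sd(43605)
sd(43605) = 5 + sd(4360)
sd(4360) = 0 + sd(436)
sd(436) = 6 + sd(43)
sd(43) = 3 + sd(4)
sd(4) = 4  (base case)
Total: 7 + 3 + 5 + 5 + 0 + 6 + 3 + 4 = 33

33


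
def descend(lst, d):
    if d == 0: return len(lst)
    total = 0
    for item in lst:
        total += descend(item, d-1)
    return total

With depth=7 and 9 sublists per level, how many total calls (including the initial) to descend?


At depth 0 (root): 1 call
At depth 1: each of 1 parents calls descend on 9 children = 9 calls
At depth 2: each of 9 parents calls descend on 9 children = 81 calls
At depth 3: each of 81 parents calls descend on 9 children = 729 calls
At depth 4: each of 729 parents calls descend on 9 children = 6561 calls
At depth 5: each of 6561 parents calls descend on 9 children = 59049 calls
At depth 6: each of 59049 parents calls descend on 9 children = 531441 calls
At depth 7: each of 531441 parents calls descend on 9 children = 4782969 calls
Total: 1 + 9 + 81 + 729 + 6561 + 59049 + 531441 + 4782969 = 5380840

5380840


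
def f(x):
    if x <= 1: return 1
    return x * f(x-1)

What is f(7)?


f(7)
= 7 * f(6)
= 7 * 6 * f(5)
= 7 * 6 * 5 * f(4)
= 7 * 6 * 5 * 4 * f(3)
= 7 * 6 * 5 * 4 * 3 * f(2)
= 7 * 6 * 5 * 4 * 3 * 2 * f(1)
= 7 * 6 * 5 * 4 * 3 * 2 * 1
= 5040

5040


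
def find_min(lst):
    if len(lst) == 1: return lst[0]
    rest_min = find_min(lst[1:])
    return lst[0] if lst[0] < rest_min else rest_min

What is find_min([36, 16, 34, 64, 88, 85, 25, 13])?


find_min([36, 16, 34, 64, 88, 85, 25, 13]): compare 36 with find_min([16, 34, 64, 88, 85, 25, 13])
find_min([16, 34, 64, 88, 85, 25, 13]): compare 16 with find_min([34, 64, 88, 85, 25, 13])
find_min([34, 64, 88, 85, 25, 13]): compare 34 with find_min([64, 88, 85, 25, 13])
find_min([64, 88, 85, 25, 13]): compare 64 with find_min([88, 85, 25, 13])
find_min([88, 85, 25, 13]): compare 88 with find_min([85, 25, 13])
find_min([85, 25, 13]): compare 85 with find_min([25, 13])
find_min([25, 13]): compare 25 with find_min([13])
find_min([13]) = 13  (base case)
Compare 25 with 13 -> 13
Compare 85 with 13 -> 13
Compare 88 with 13 -> 13
Compare 64 with 13 -> 13
Compare 34 with 13 -> 13
Compare 16 with 13 -> 13
Compare 36 with 13 -> 13

13


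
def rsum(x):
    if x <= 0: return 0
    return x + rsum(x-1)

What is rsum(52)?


rsum(52)
= 52 + 51 + 50 + 49 + 48 + 47 + 46 + 45 + 44 + 43 + 42 + 41 + 40 + 39 + 38 + 37 + 36 + 35 + 34 + 33 + 32 + 31 + 30 + 29 + 28 + 27 + 26 + 25 + 24 + 23 + 22 + 21 + 20 + 19 + 18 + 17 + 16 + 15 + 14 + 13 + 12 + 11 + 10 + 9 + 8 + 7 + 6 + 5 + 4 + 3 + 2 + 1 + rsum(0)
= 52 + 51 + 50 + 49 + 48 + 47 + 46 + 45 + 44 + 43 + 42 + 41 + 40 + 39 + 38 + 37 + 36 + 35 + 34 + 33 + 32 + 31 + 30 + 29 + 28 + 27 + 26 + 25 + 24 + 23 + 22 + 21 + 20 + 19 + 18 + 17 + 16 + 15 + 14 + 13 + 12 + 11 + 10 + 9 + 8 + 7 + 6 + 5 + 4 + 3 + 2 + 1 + 0
= 1378

1378


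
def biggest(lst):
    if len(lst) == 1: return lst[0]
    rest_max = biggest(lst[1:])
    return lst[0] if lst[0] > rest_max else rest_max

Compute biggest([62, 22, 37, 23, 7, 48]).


biggest([62, 22, 37, 23, 7, 48]): compare 62 with biggest([22, 37, 23, 7, 48])
biggest([22, 37, 23, 7, 48]): compare 22 with biggest([37, 23, 7, 48])
biggest([37, 23, 7, 48]): compare 37 with biggest([23, 7, 48])
biggest([23, 7, 48]): compare 23 with biggest([7, 48])
biggest([7, 48]): compare 7 with biggest([48])
biggest([48]) = 48  (base case)
Compare 7 with 48 -> 48
Compare 23 with 48 -> 48
Compare 37 with 48 -> 48
Compare 22 with 48 -> 48
Compare 62 with 48 -> 62

62


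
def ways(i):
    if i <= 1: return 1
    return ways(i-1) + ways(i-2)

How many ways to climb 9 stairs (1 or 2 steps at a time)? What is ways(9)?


Building up from base cases:
ways(0) = 1
ways(1) = 1
ways(2) = ways(1) + ways(0) = 1 + 1 = 2
ways(3) = ways(2) + ways(1) = 2 + 1 = 3
ways(4) = ways(3) + ways(2) = 3 + 2 = 5
ways(5) = ways(4) + ways(3) = 5 + 3 = 8
ways(6) = ways(5) + ways(4) = 8 + 5 = 13
ways(7) = ways(6) + ways(5) = 13 + 8 = 21
ways(8) = ways(7) + ways(6) = 21 + 13 = 34
ways(9) = ways(8) + ways(7) = 34 + 21 = 55

55


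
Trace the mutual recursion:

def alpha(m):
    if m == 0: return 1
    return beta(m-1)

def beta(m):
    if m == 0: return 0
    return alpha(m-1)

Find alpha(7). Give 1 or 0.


alpha(7) = beta(6)
beta(6) = alpha(5)
alpha(5) = beta(4)
beta(4) = alpha(3)
alpha(3) = beta(2)
beta(2) = alpha(1)
alpha(1) = beta(0)
beta(0) = 0  (base case)
Result: 0

0


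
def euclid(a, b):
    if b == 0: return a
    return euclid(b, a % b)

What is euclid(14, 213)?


euclid(14, 213) = euclid(213, 14)
euclid(213, 14) = euclid(14, 3)
euclid(14, 3) = euclid(3, 2)
euclid(3, 2) = euclid(2, 1)
euclid(2, 1) = euclid(1, 0)
euclid(1, 0) = 1  (base case)

1


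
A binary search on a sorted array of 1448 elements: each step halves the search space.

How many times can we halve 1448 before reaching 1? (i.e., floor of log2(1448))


1448 / 2 = 724
724 / 2 = 362
362 / 2 = 181
181 / 2 = 90
90 / 2 = 45
45 / 2 = 22
22 / 2 = 11
11 / 2 = 5
5 / 2 = 2
2 / 2 = 1
Reached 1 after 10 halvings

10


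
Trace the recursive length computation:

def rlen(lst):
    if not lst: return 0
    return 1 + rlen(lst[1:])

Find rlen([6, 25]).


rlen([6, 25]) = 1 + rlen([25])
rlen([25]) = 1 + rlen([])
rlen([]) = 0  (base case)
Unwinding: 1 + 1 + 0 = 2

2


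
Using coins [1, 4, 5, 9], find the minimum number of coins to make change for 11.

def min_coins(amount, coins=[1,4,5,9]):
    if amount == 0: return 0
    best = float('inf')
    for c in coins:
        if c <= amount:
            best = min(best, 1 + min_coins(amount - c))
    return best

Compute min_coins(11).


Building up with DP:
min_coins(0) = 0
min_coins(1) = min(1+min_coins(0)=1+0=1) = 1
min_coins(2) = min(1+min_coins(1)=1+1=2) = 2
min_coins(3) = min(1+min_coins(2)=1+2=3) = 3
min_coins(4) = min(1+min_coins(3)=1+3=4, 1+min_coins(0)=1+0=1) = 1
min_coins(5) = min(1+min_coins(4)=1+1=2, 1+min_coins(1)=1+1=2, 1+min_coins(0)=1+0=1) = 1
min_coins(6) = min(1+min_coins(5)=1+1=2, 1+min_coins(2)=1+2=3, 1+min_coins(1)=1+1=2) = 2
min_coins(7) = min(1+min_coins(6)=1+2=3, 1+min_coins(3)=1+3=4, 1+min_coins(2)=1+2=3) = 3
min_coins(8) = min(1+min_coins(7)=1+3=4, 1+min_coins(4)=1+1=2, 1+min_coins(3)=1+3=4) = 2
min_coins(9) = min(1+min_coins(8)=1+2=3, 1+min_coins(5)=1+1=2, 1+min_coins(4)=1+1=2, 1+min_coins(0)=1+0=1) = 1
min_coins(10) = min(1+min_coins(9)=1+1=2, 1+min_coins(6)=1+2=3, 1+min_coins(5)=1+1=2, 1+min_coins(1)=1+1=2) = 2
min_coins(11) = min(1+min_coins(10)=1+2=3, 1+min_coins(7)=1+3=4, 1+min_coins(6)=1+2=3, 1+min_coins(2)=1+2=3) = 3

3


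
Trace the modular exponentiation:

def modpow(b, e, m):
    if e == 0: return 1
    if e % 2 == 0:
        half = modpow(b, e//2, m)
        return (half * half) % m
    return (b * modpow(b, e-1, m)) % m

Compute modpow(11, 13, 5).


modpow(11, 13, 5): e is odd, compute modpow(11, 12, 5)
  modpow(11, 12, 5): e is even, compute modpow(11, 6, 5)
    modpow(11, 6, 5): e is even, compute modpow(11, 3, 5)
      modpow(11, 3, 5): e is odd, compute modpow(11, 2, 5)
        modpow(11, 2, 5): e is even, compute modpow(11, 1, 5)
          modpow(11, 1, 5): e is odd, compute modpow(11, 0, 5)
          modpow(11, 0, 5) = 1
          (11 * 1) % 5 = 1
        half=1, (1*1) % 5 = 1
      (11 * 1) % 5 = 1
    half=1, (1*1) % 5 = 1
  half=1, (1*1) % 5 = 1
(11 * 1) % 5 = 1

1


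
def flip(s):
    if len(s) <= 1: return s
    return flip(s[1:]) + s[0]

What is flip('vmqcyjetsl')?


flip('vmqcyjetsl') = flip('mqcyjetsl') + 'v'
flip('mqcyjetsl') = flip('qcyjetsl') + 'm'
flip('qcyjetsl') = flip('cyjetsl') + 'q'
flip('cyjetsl') = flip('yjetsl') + 'c'
flip('yjetsl') = flip('jetsl') + 'y'
flip('jetsl') = flip('etsl') + 'j'
flip('etsl') = flip('tsl') + 'e'
flip('tsl') = flip('sl') + 't'
flip('sl') = flip('l') + 's'
flip('l') = 'l'  (base case)
Concatenating: 'l' + 's' + 't' + 'e' + 'j' + 'y' + 'c' + 'q' + 'm' + 'v' = 'lstejycqmv'

lstejycqmv


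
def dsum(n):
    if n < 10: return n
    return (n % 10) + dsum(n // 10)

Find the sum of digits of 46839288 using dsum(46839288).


dsum(46839288) = 8 + dsum(4683928)
dsum(4683928) = 8 + dsum(468392)
dsum(468392) = 2 + dsum(46839)
dsum(46839) = 9 + dsum(4683)
dsum(4683) = 3 + dsum(468)
dsum(468) = 8 + dsum(46)
dsum(46) = 6 + dsum(4)
dsum(4) = 4  (base case)
Total: 8 + 8 + 2 + 9 + 3 + 8 + 6 + 4 = 48

48


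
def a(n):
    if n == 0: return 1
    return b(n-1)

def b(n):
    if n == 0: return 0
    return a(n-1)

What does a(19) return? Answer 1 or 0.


a(19) = b(18)
b(18) = a(17)
a(17) = b(16)
b(16) = a(15)
a(15) = b(14)
b(14) = a(13)
a(13) = b(12)
b(12) = a(11)
a(11) = b(10)
b(10) = a(9)
a(9) = b(8)
b(8) = a(7)
a(7) = b(6)
b(6) = a(5)
a(5) = b(4)
b(4) = a(3)
a(3) = b(2)
b(2) = a(1)
a(1) = b(0)
b(0) = 0  (base case)
Result: 0

0


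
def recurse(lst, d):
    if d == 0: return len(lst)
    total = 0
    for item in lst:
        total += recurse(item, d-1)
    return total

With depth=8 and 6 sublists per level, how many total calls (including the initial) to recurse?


At depth 0 (root): 1 call
At depth 1: each of 1 parents calls recurse on 6 children = 6 calls
At depth 2: each of 6 parents calls recurse on 6 children = 36 calls
At depth 3: each of 36 parents calls recurse on 6 children = 216 calls
At depth 4: each of 216 parents calls recurse on 6 children = 1296 calls
At depth 5: each of 1296 parents calls recurse on 6 children = 7776 calls
At depth 6: each of 7776 parents calls recurse on 6 children = 46656 calls
At depth 7: each of 46656 parents calls recurse on 6 children = 279936 calls
At depth 8: each of 279936 parents calls recurse on 6 children = 1679616 calls
Total: 1 + 6 + 36 + 216 + 1296 + 7776 + 46656 + 279936 + 1679616 = 2015539

2015539


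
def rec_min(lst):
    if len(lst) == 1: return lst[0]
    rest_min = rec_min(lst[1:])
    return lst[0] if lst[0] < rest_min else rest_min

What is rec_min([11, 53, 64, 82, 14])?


rec_min([11, 53, 64, 82, 14]): compare 11 with rec_min([53, 64, 82, 14])
rec_min([53, 64, 82, 14]): compare 53 with rec_min([64, 82, 14])
rec_min([64, 82, 14]): compare 64 with rec_min([82, 14])
rec_min([82, 14]): compare 82 with rec_min([14])
rec_min([14]) = 14  (base case)
Compare 82 with 14 -> 14
Compare 64 with 14 -> 14
Compare 53 with 14 -> 14
Compare 11 with 14 -> 11

11


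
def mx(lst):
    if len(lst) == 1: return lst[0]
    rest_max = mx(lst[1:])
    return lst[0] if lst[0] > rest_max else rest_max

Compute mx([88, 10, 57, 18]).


mx([88, 10, 57, 18]): compare 88 with mx([10, 57, 18])
mx([10, 57, 18]): compare 10 with mx([57, 18])
mx([57, 18]): compare 57 with mx([18])
mx([18]) = 18  (base case)
Compare 57 with 18 -> 57
Compare 10 with 57 -> 57
Compare 88 with 57 -> 88

88


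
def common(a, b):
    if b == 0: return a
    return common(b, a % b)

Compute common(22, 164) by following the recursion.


common(22, 164) = common(164, 22)
common(164, 22) = common(22, 10)
common(22, 10) = common(10, 2)
common(10, 2) = common(2, 0)
common(2, 0) = 2  (base case)

2


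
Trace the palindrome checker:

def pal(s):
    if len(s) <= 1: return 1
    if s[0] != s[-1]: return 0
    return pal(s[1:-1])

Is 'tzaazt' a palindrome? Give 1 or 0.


pal('tzaazt'): s[0]='t' == s[-1]='t' -> check pal('zaaz')
pal('zaaz'): s[0]='z' == s[-1]='z' -> check pal('aa')
pal('aa'): s[0]='a' == s[-1]='a' -> check pal('')
pal(''): len <= 1 -> return 1  (base case)
Result: 1 (palindrome)

1


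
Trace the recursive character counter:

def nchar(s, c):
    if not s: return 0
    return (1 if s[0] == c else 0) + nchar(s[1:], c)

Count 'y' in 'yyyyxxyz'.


s[0]='y' == 'y' -> 1
s[0]='y' == 'y' -> 1
s[0]='y' == 'y' -> 1
s[0]='y' == 'y' -> 1
s[0]='x' != 'y' -> 0
s[0]='x' != 'y' -> 0
s[0]='y' == 'y' -> 1
s[0]='z' != 'y' -> 0
Sum: 1 + 1 + 1 + 1 + 0 + 0 + 1 + 0 = 5

5


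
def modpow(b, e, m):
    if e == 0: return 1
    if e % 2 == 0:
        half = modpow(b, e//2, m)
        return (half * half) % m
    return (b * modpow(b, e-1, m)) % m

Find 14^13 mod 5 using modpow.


modpow(14, 13, 5): e is odd, compute modpow(14, 12, 5)
  modpow(14, 12, 5): e is even, compute modpow(14, 6, 5)
    modpow(14, 6, 5): e is even, compute modpow(14, 3, 5)
      modpow(14, 3, 5): e is odd, compute modpow(14, 2, 5)
        modpow(14, 2, 5): e is even, compute modpow(14, 1, 5)
          modpow(14, 1, 5): e is odd, compute modpow(14, 0, 5)
          modpow(14, 0, 5) = 1
          (14 * 1) % 5 = 4
        half=4, (4*4) % 5 = 1
      (14 * 1) % 5 = 4
    half=4, (4*4) % 5 = 1
  half=1, (1*1) % 5 = 1
(14 * 1) % 5 = 4

4


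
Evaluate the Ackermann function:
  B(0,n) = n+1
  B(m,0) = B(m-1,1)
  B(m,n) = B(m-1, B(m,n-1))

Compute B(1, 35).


B(1, 35) = B(0, B(1, 34))
  B(1, 34) = B(0, B(1, 33))
    B(1, 33) = B(0, B(1, 32))
      B(1, 32) = B(0, B(1, 31))
        B(1, 31) = B(0, B(1, 30))
          B(1, 30) = B(0, B(1, 29))
          B(1, 29) = B(0, B(1, 28))
          B(1, 28) = B(0, B(1, 27))
          B(1, 27) = B(0, B(1, 26))
          B(1, 26) = B(0, B(1, 25))
          B(1, 25) = B(0, B(1, 24))
          B(1, 24) = B(0, B(1, 23))
          B(1, 23) = B(0, B(1, 22))
          B(1, 22) = B(0, B(1, 21))
          B(1, 21) = B(0, B(1, 20))
          B(1, 20) = B(0, B(1, 19))
          B(1, 19) = B(0, B(1, 18))
          B(1, 18) = B(0, B(1, 17))
          B(1, 17) = B(0, B(1, 16))
          B(1, 16) = B(0, B(1, 15))
          B(1, 15) = B(0, B(1, 14))
          B(1, 14) = B(0, B(1, 13))
          B(1, 13) = B(0, B(1, 12))
          B(1, 12) = B(0, B(1, 11))
          B(1, 11) = B(0, B(1, 10))
... (trace truncated)
Result: B(1, 35) = 37

37


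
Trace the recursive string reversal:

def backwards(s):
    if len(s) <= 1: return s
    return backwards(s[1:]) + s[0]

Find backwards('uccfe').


backwards('uccfe') = backwards('ccfe') + 'u'
backwards('ccfe') = backwards('cfe') + 'c'
backwards('cfe') = backwards('fe') + 'c'
backwards('fe') = backwards('e') + 'f'
backwards('e') = 'e'  (base case)
Concatenating: 'e' + 'f' + 'c' + 'c' + 'u' = 'efccu'

efccu


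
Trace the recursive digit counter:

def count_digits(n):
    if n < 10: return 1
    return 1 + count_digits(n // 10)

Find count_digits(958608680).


count_digits(958608680) = 1 + count_digits(95860868)
count_digits(95860868) = 1 + count_digits(9586086)
count_digits(9586086) = 1 + count_digits(958608)
count_digits(958608) = 1 + count_digits(95860)
count_digits(95860) = 1 + count_digits(9586)
count_digits(9586) = 1 + count_digits(958)
count_digits(958) = 1 + count_digits(95)
count_digits(95) = 1 + count_digits(9)
count_digits(9) = 1  (base case: 9 < 10)
Unwinding: 1 + 1 + 1 + 1 + 1 + 1 + 1 + 1 + 1 = 9

9


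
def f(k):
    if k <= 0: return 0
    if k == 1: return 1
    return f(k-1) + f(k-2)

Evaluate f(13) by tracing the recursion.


Computing f(13) bottom-up:
f(0) = 0
f(1) = 1
f(2) = f(1) + f(0) = 1 + 0 = 1
f(3) = f(2) + f(1) = 1 + 1 = 2
f(4) = f(3) + f(2) = 2 + 1 = 3
f(5) = f(4) + f(3) = 3 + 2 = 5
f(6) = f(5) + f(4) = 5 + 3 = 8
f(7) = f(6) + f(5) = 8 + 5 = 13
f(8) = f(7) + f(6) = 13 + 8 = 21
f(9) = f(8) + f(7) = 21 + 13 = 34
f(10) = f(9) + f(8) = 34 + 21 = 55
f(11) = f(10) + f(9) = 55 + 34 = 89
f(12) = f(11) + f(10) = 89 + 55 = 144
f(13) = f(12) + f(11) = 144 + 89 = 233

233


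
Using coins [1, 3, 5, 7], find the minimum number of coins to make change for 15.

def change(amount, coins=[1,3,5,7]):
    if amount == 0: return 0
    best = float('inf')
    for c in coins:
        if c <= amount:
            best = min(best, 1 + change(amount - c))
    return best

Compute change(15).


Building up with DP:
change(0) = 0
change(1) = min(1+change(0)=1+0=1) = 1
change(2) = min(1+change(1)=1+1=2) = 2
change(3) = min(1+change(2)=1+2=3, 1+change(0)=1+0=1) = 1
change(4) = min(1+change(3)=1+1=2, 1+change(1)=1+1=2) = 2
change(5) = min(1+change(4)=1+2=3, 1+change(2)=1+2=3, 1+change(0)=1+0=1) = 1
change(6) = min(1+change(5)=1+1=2, 1+change(3)=1+1=2, 1+change(1)=1+1=2) = 2
change(7) = min(1+change(6)=1+2=3, 1+change(4)=1+2=3, 1+change(2)=1+2=3, 1+change(0)=1+0=1) = 1
change(8) = min(1+change(7)=1+1=2, 1+change(5)=1+1=2, 1+change(3)=1+1=2, 1+change(1)=1+1=2) = 2
change(9) = min(1+change(8)=1+2=3, 1+change(6)=1+2=3, 1+change(4)=1+2=3, 1+change(2)=1+2=3) = 3
change(10) = min(1+change(9)=1+3=4, 1+change(7)=1+1=2, 1+change(5)=1+1=2, 1+change(3)=1+1=2) = 2
change(11) = min(1+change(10)=1+2=3, 1+change(8)=1+2=3, 1+change(6)=1+2=3, 1+change(4)=1+2=3) = 3
change(12) = min(1+change(11)=1+3=4, 1+change(9)=1+3=4, 1+change(7)=1+1=2, 1+change(5)=1+1=2) = 2
change(13) = min(1+change(12)=1+2=3, 1+change(10)=1+2=3, 1+change(8)=1+2=3, 1+change(6)=1+2=3) = 3
change(14) = min(1+change(13)=1+3=4, 1+change(11)=1+3=4, 1+change(9)=1+3=4, 1+change(7)=1+1=2) = 2
change(15) = min(1+change(14)=1+2=3, 1+change(12)=1+2=3, 1+change(10)=1+2=3, 1+change(8)=1+2=3) = 3

3


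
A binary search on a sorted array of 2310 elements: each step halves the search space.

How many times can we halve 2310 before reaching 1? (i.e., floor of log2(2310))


2310 / 2 = 1155
1155 / 2 = 577
577 / 2 = 288
288 / 2 = 144
144 / 2 = 72
72 / 2 = 36
36 / 2 = 18
18 / 2 = 9
9 / 2 = 4
4 / 2 = 2
2 / 2 = 1
Reached 1 after 11 halvings

11


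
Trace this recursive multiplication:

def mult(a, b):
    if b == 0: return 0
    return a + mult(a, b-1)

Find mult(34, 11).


mult(34, 11) = 34 + mult(34, 10)
mult(34, 10) = 34 + mult(34, 9)
mult(34, 9) = 34 + mult(34, 8)
mult(34, 8) = 34 + mult(34, 7)
mult(34, 7) = 34 + mult(34, 6)
mult(34, 6) = 34 + mult(34, 5)
mult(34, 5) = 34 + mult(34, 4)
mult(34, 4) = 34 + mult(34, 3)
mult(34, 3) = 34 + mult(34, 2)
mult(34, 2) = 34 + mult(34, 1)
mult(34, 1) = 34 + mult(34, 0)
mult(34, 0) = 0  (base case)
Total: 34 + 34 + 34 + 34 + 34 + 34 + 34 + 34 + 34 + 34 + 34 + 0 = 374

374


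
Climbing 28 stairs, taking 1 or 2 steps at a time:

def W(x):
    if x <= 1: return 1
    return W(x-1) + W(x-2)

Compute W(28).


Building up from base cases:
W(0) = 1
W(1) = 1
W(2) = W(1) + W(0) = 1 + 1 = 2
W(3) = W(2) + W(1) = 2 + 1 = 3
W(4) = W(3) + W(2) = 3 + 2 = 5
W(5) = W(4) + W(3) = 5 + 3 = 8
W(6) = W(5) + W(4) = 8 + 5 = 13
W(7) = W(6) + W(5) = 13 + 8 = 21
W(8) = W(7) + W(6) = 21 + 13 = 34
W(9) = W(8) + W(7) = 34 + 21 = 55
W(10) = W(9) + W(8) = 55 + 34 = 89
W(11) = W(10) + W(9) = 89 + 55 = 144
W(12) = W(11) + W(10) = 144 + 89 = 233
W(13) = W(12) + W(11) = 233 + 144 = 377
W(14) = W(13) + W(12) = 377 + 233 = 610
W(15) = W(14) + W(13) = 610 + 377 = 987
W(16) = W(15) + W(14) = 987 + 610 = 1597
W(17) = W(16) + W(15) = 1597 + 987 = 2584
W(18) = W(17) + W(16) = 2584 + 1597 = 4181
W(19) = W(18) + W(17) = 4181 + 2584 = 6765
W(20) = W(19) + W(18) = 6765 + 4181 = 10946
W(21) = W(20) + W(19) = 10946 + 6765 = 17711
W(22) = W(21) + W(20) = 17711 + 10946 = 28657
W(23) = W(22) + W(21) = 28657 + 17711 = 46368
W(24) = W(23) + W(22) = 46368 + 28657 = 75025
W(25) = W(24) + W(23) = 75025 + 46368 = 121393
W(26) = W(25) + W(24) = 121393 + 75025 = 196418
W(27) = W(26) + W(25) = 196418 + 121393 = 317811
W(28) = W(27) + W(26) = 317811 + 196418 = 514229

514229


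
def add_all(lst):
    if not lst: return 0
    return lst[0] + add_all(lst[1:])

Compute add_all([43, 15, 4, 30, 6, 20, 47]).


add_all([43, 15, 4, 30, 6, 20, 47]) = 43 + add_all([15, 4, 30, 6, 20, 47])
add_all([15, 4, 30, 6, 20, 47]) = 15 + add_all([4, 30, 6, 20, 47])
add_all([4, 30, 6, 20, 47]) = 4 + add_all([30, 6, 20, 47])
add_all([30, 6, 20, 47]) = 30 + add_all([6, 20, 47])
add_all([6, 20, 47]) = 6 + add_all([20, 47])
add_all([20, 47]) = 20 + add_all([47])
add_all([47]) = 47 + add_all([])
add_all([]) = 0  (base case)
Total: 43 + 15 + 4 + 30 + 6 + 20 + 47 + 0 = 165

165


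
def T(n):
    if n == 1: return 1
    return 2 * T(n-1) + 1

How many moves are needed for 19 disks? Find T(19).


T(19) = 2 * T(18) + 1
T(18) = 2 * T(17) + 1
T(17) = 2 * T(16) + 1
T(16) = 2 * T(15) + 1
T(15) = 2 * T(14) + 1
T(14) = 2 * T(13) + 1
T(13) = 2 * T(12) + 1
T(12) = 2 * T(11) + 1
T(11) = 2 * T(10) + 1
T(10) = 2 * T(9) + 1
T(9) = 2 * T(8) + 1
T(8) = 2 * T(7) + 1
T(7) = 2 * T(6) + 1
T(6) = 2 * T(5) + 1
T(5) = 2 * T(4) + 1
T(4) = 2 * T(3) + 1
T(3) = 2 * T(2) + 1
T(2) = 2 * T(1) + 1
T(1) = 1  (base case)
T(2) = 2 * 1 + 1 = 3
T(3) = 2 * 3 + 1 = 7
T(4) = 2 * 7 + 1 = 15
T(5) = 2 * 15 + 1 = 31
T(6) = 2 * 31 + 1 = 63
T(7) = 2 * 63 + 1 = 127
T(8) = 2 * 127 + 1 = 255
T(9) = 2 * 255 + 1 = 511
T(10) = 2 * 511 + 1 = 1023
T(11) = 2 * 1023 + 1 = 2047
T(12) = 2 * 2047 + 1 = 4095
T(13) = 2 * 4095 + 1 = 8191
T(14) = 2 * 8191 + 1 = 16383
T(15) = 2 * 16383 + 1 = 32767
T(16) = 2 * 32767 + 1 = 65535
T(17) = 2 * 65535 + 1 = 131071
T(18) = 2 * 131071 + 1 = 262143
T(19) = 2 * 262143 + 1 = 524287

524287


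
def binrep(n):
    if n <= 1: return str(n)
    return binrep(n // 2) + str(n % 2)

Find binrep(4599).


binrep(4599) = binrep(2299) + '1'
binrep(2299) = binrep(1149) + '1'
binrep(1149) = binrep(574) + '1'
binrep(574) = binrep(287) + '0'
binrep(287) = binrep(143) + '1'
binrep(143) = binrep(71) + '1'
binrep(71) = binrep(35) + '1'
binrep(35) = binrep(17) + '1'
binrep(17) = binrep(8) + '1'
binrep(8) = binrep(4) + '0'
binrep(4) = binrep(2) + '0'
binrep(2) = binrep(1) + '0'
binrep(1) = '1'  (base case)
Concatenating: '1' + '0' + '0' + '0' + '1' + '1' + '1' + '1' + '1' + '0' + '1' + '1' + '1' = '1000111110111'

1000111110111


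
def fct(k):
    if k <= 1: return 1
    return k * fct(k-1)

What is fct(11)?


fct(11)
= 11 * fct(10)
= 11 * 10 * fct(9)
= 11 * 10 * 9 * fct(8)
= 11 * 10 * 9 * 8 * fct(7)
= 11 * 10 * 9 * 8 * 7 * fct(6)
= 11 * 10 * 9 * 8 * 7 * 6 * fct(5)
= 11 * 10 * 9 * 8 * 7 * 6 * 5 * fct(4)
= 11 * 10 * 9 * 8 * 7 * 6 * 5 * 4 * fct(3)
= 11 * 10 * 9 * 8 * 7 * 6 * 5 * 4 * 3 * fct(2)
= 11 * 10 * 9 * 8 * 7 * 6 * 5 * 4 * 3 * 2 * fct(1)
= 11 * 10 * 9 * 8 * 7 * 6 * 5 * 4 * 3 * 2 * 1
= 39916800

39916800


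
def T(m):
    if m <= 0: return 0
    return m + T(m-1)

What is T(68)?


T(68)
= 68 + 67 + 66 + 65 + 64 + 63 + 62 + 61 + 60 + 59 + 58 + 57 + 56 + 55 + 54 + 53 + 52 + 51 + 50 + 49 + 48 + 47 + 46 + 45 + 44 + 43 + 42 + 41 + 40 + 39 + 38 + 37 + 36 + 35 + 34 + 33 + 32 + 31 + 30 + 29 + 28 + 27 + 26 + 25 + 24 + 23 + 22 + 21 + 20 + 19 + 18 + 17 + 16 + 15 + 14 + 13 + 12 + 11 + 10 + 9 + 8 + 7 + 6 + 5 + 4 + 3 + 2 + 1 + T(0)
= 68 + 67 + 66 + 65 + 64 + 63 + 62 + 61 + 60 + 59 + 58 + 57 + 56 + 55 + 54 + 53 + 52 + 51 + 50 + 49 + 48 + 47 + 46 + 45 + 44 + 43 + 42 + 41 + 40 + 39 + 38 + 37 + 36 + 35 + 34 + 33 + 32 + 31 + 30 + 29 + 28 + 27 + 26 + 25 + 24 + 23 + 22 + 21 + 20 + 19 + 18 + 17 + 16 + 15 + 14 + 13 + 12 + 11 + 10 + 9 + 8 + 7 + 6 + 5 + 4 + 3 + 2 + 1 + 0
= 2346

2346


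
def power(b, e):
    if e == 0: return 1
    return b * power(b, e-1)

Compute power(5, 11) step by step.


power(5, 11)
= 5 * power(5, 10)
= 5 * 5 * power(5, 9)
= 5 * 5 * 5 * power(5, 8)
= 5 * 5 * 5 * 5 * power(5, 7)
= 5 * 5 * 5 * 5 * 5 * power(5, 6)
= 5 * 5 * 5 * 5 * 5 * 5 * power(5, 5)
= 5 * 5 * 5 * 5 * 5 * 5 * 5 * power(5, 4)
= 5 * 5 * 5 * 5 * 5 * 5 * 5 * 5 * power(5, 3)
= 5 * 5 * 5 * 5 * 5 * 5 * 5 * 5 * 5 * power(5, 2)
= 5 * 5 * 5 * 5 * 5 * 5 * 5 * 5 * 5 * 5 * power(5, 1)
= 5 * 5 * 5 * 5 * 5 * 5 * 5 * 5 * 5 * 5 * 5 * power(5, 0)
= 5 * 5 * 5 * 5 * 5 * 5 * 5 * 5 * 5 * 5 * 5 * 1
= 48828125

48828125


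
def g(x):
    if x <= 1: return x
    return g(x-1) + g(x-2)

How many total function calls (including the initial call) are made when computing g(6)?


Let C(n) = total calls for g(n)
C(0) = 1, C(1) = 1
C(2) = 1 + C(1) + C(0) = 1 + 1 + 1 = 3
C(3) = 1 + C(2) + C(1) = 1 + 3 + 1 = 5
C(4) = 1 + C(3) + C(2) = 1 + 5 + 3 = 9
C(5) = 1 + C(4) + C(3) = 1 + 9 + 5 = 15
C(6) = 1 + C(5) + C(4) = 1 + 15 + 9 = 25

25


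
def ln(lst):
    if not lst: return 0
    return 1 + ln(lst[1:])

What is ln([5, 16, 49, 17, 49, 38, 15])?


ln([5, 16, 49, 17, 49, 38, 15]) = 1 + ln([16, 49, 17, 49, 38, 15])
ln([16, 49, 17, 49, 38, 15]) = 1 + ln([49, 17, 49, 38, 15])
ln([49, 17, 49, 38, 15]) = 1 + ln([17, 49, 38, 15])
ln([17, 49, 38, 15]) = 1 + ln([49, 38, 15])
ln([49, 38, 15]) = 1 + ln([38, 15])
ln([38, 15]) = 1 + ln([15])
ln([15]) = 1 + ln([])
ln([]) = 0  (base case)
Unwinding: 1 + 1 + 1 + 1 + 1 + 1 + 1 + 0 = 7

7


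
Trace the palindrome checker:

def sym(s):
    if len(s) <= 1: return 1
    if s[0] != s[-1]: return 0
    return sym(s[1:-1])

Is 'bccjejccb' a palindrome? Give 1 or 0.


sym('bccjejccb'): s[0]='b' == s[-1]='b' -> check sym('ccjejcc')
sym('ccjejcc'): s[0]='c' == s[-1]='c' -> check sym('cjejc')
sym('cjejc'): s[0]='c' == s[-1]='c' -> check sym('jej')
sym('jej'): s[0]='j' == s[-1]='j' -> check sym('e')
sym('e'): len <= 1 -> return 1  (base case)
Result: 1 (palindrome)

1


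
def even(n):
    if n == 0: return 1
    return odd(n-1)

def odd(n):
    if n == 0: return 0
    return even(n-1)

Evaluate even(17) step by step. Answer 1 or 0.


even(17) = odd(16)
odd(16) = even(15)
even(15) = odd(14)
odd(14) = even(13)
even(13) = odd(12)
odd(12) = even(11)
even(11) = odd(10)
odd(10) = even(9)
even(9) = odd(8)
odd(8) = even(7)
even(7) = odd(6)
odd(6) = even(5)
even(5) = odd(4)
odd(4) = even(3)
even(3) = odd(2)
odd(2) = even(1)
even(1) = odd(0)
odd(0) = 0  (base case)
Result: 0

0


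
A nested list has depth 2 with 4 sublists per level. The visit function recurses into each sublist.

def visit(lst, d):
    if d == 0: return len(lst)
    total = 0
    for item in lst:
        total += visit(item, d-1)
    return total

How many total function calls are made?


At depth 0 (root): 1 call
At depth 1: each of 1 parents calls visit on 4 children = 4 calls
At depth 2: each of 4 parents calls visit on 4 children = 16 calls
Total: 1 + 4 + 16 = 21

21


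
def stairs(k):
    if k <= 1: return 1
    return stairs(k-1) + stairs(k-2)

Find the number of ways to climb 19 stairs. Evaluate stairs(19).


Building up from base cases:
stairs(0) = 1
stairs(1) = 1
stairs(2) = stairs(1) + stairs(0) = 1 + 1 = 2
stairs(3) = stairs(2) + stairs(1) = 2 + 1 = 3
stairs(4) = stairs(3) + stairs(2) = 3 + 2 = 5
stairs(5) = stairs(4) + stairs(3) = 5 + 3 = 8
stairs(6) = stairs(5) + stairs(4) = 8 + 5 = 13
stairs(7) = stairs(6) + stairs(5) = 13 + 8 = 21
stairs(8) = stairs(7) + stairs(6) = 21 + 13 = 34
stairs(9) = stairs(8) + stairs(7) = 34 + 21 = 55
stairs(10) = stairs(9) + stairs(8) = 55 + 34 = 89
stairs(11) = stairs(10) + stairs(9) = 89 + 55 = 144
stairs(12) = stairs(11) + stairs(10) = 144 + 89 = 233
stairs(13) = stairs(12) + stairs(11) = 233 + 144 = 377
stairs(14) = stairs(13) + stairs(12) = 377 + 233 = 610
stairs(15) = stairs(14) + stairs(13) = 610 + 377 = 987
stairs(16) = stairs(15) + stairs(14) = 987 + 610 = 1597
stairs(17) = stairs(16) + stairs(15) = 1597 + 987 = 2584
stairs(18) = stairs(17) + stairs(16) = 2584 + 1597 = 4181
stairs(19) = stairs(18) + stairs(17) = 4181 + 2584 = 6765

6765


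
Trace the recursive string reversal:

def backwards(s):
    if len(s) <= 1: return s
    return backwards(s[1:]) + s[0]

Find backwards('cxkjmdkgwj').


backwards('cxkjmdkgwj') = backwards('xkjmdkgwj') + 'c'
backwards('xkjmdkgwj') = backwards('kjmdkgwj') + 'x'
backwards('kjmdkgwj') = backwards('jmdkgwj') + 'k'
backwards('jmdkgwj') = backwards('mdkgwj') + 'j'
backwards('mdkgwj') = backwards('dkgwj') + 'm'
backwards('dkgwj') = backwards('kgwj') + 'd'
backwards('kgwj') = backwards('gwj') + 'k'
backwards('gwj') = backwards('wj') + 'g'
backwards('wj') = backwards('j') + 'w'
backwards('j') = 'j'  (base case)
Concatenating: 'j' + 'w' + 'g' + 'k' + 'd' + 'm' + 'j' + 'k' + 'x' + 'c' = 'jwgkdmjkxc'

jwgkdmjkxc


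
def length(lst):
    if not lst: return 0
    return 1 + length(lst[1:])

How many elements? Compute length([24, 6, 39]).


length([24, 6, 39]) = 1 + length([6, 39])
length([6, 39]) = 1 + length([39])
length([39]) = 1 + length([])
length([]) = 0  (base case)
Unwinding: 1 + 1 + 1 + 0 = 3

3


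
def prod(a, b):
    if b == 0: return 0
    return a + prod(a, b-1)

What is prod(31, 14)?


prod(31, 14) = 31 + prod(31, 13)
prod(31, 13) = 31 + prod(31, 12)
prod(31, 12) = 31 + prod(31, 11)
prod(31, 11) = 31 + prod(31, 10)
prod(31, 10) = 31 + prod(31, 9)
prod(31, 9) = 31 + prod(31, 8)
prod(31, 8) = 31 + prod(31, 7)
prod(31, 7) = 31 + prod(31, 6)
prod(31, 6) = 31 + prod(31, 5)
prod(31, 5) = 31 + prod(31, 4)
prod(31, 4) = 31 + prod(31, 3)
prod(31, 3) = 31 + prod(31, 2)
prod(31, 2) = 31 + prod(31, 1)
prod(31, 1) = 31 + prod(31, 0)
prod(31, 0) = 0  (base case)
Total: 31 + 31 + 31 + 31 + 31 + 31 + 31 + 31 + 31 + 31 + 31 + 31 + 31 + 31 + 0 = 434

434


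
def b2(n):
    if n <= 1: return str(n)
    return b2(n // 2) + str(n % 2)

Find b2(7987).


b2(7987) = b2(3993) + '1'
b2(3993) = b2(1996) + '1'
b2(1996) = b2(998) + '0'
b2(998) = b2(499) + '0'
b2(499) = b2(249) + '1'
b2(249) = b2(124) + '1'
b2(124) = b2(62) + '0'
b2(62) = b2(31) + '0'
b2(31) = b2(15) + '1'
b2(15) = b2(7) + '1'
b2(7) = b2(3) + '1'
b2(3) = b2(1) + '1'
b2(1) = '1'  (base case)
Concatenating: '1' + '1' + '1' + '1' + '1' + '0' + '0' + '1' + '1' + '0' + '0' + '1' + '1' = '1111100110011'

1111100110011


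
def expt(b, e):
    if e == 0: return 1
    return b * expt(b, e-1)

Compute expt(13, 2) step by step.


expt(13, 2)
= 13 * expt(13, 1)
= 13 * 13 * expt(13, 0)
= 13 * 13 * 1
= 169

169
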